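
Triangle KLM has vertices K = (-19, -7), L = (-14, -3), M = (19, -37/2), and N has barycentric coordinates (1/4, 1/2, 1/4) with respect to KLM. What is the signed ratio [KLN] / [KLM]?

The signed ratio [KLN]/[KLM] equals the barycentric coordinate of N at vertex M, which is 1/4.

1/4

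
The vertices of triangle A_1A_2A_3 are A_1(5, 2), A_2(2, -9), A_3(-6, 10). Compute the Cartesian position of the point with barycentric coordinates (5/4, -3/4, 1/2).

P = (5/4)·A_1 + (-3/4)·A_2 + (1/2)·A_3.
x-coordinate: (5/4)·5 + (-3/4)·2 + (1/2)·(-6) = 7/4.
y-coordinate: (5/4)·2 + (-3/4)·(-9) + (1/2)·10 = 57/4.

(7/4, 57/4)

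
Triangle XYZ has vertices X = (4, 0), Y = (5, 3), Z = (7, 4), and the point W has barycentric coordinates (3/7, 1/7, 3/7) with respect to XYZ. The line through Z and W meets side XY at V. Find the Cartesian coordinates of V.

(17/4, 3/4)

Line ZW meets XY where the Z-coordinate vanishes; zeroing W's Z-weight and renormalizing leaves X, Y-weights 3/7 : 1/7 → (3/4, 1/4).
So V = (3/4)·X + (1/4)·Y = (17/4, 3/4).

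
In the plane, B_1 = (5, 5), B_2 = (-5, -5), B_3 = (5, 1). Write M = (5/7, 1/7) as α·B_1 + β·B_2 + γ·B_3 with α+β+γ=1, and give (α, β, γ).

(3/7, 3/7, 1/7)

Signed area of the reference triangle: [B_1B_2B_3] = ½·(5·(-5−1) + (-5)·(1−5) + 5·(5−(-5))) = ½·(-30 + 20 + 50) = 20.
[MB_2B_3] = ½·((5/7)·(-5−1) + (-5)·(1−(1/7)) + 5·(1/7−(-5))) = ½·(-30/7 − 30/7 + 180/7) = 60/7, so the B_1-coordinate is (60/7)/20 = 3/7.
[B_1MB_3] = ½·(5·(1/7−1) + (5/7)·(1−5) + 5·(5−(1/7))) = ½·(-30/7 − 20/7 + 170/7) = 60/7, so the B_2-coordinate is 3/7.
[B_1B_2M] = ½·(5·(-5−(1/7)) + (-5)·(1/7−5) + (5/7)·(5−(-5))) = ½·(-180/7 + 170/7 + 50/7) = 20/7, so the B_3-coordinate is 1/7.
Check: 3/7 + 3/7 + 1/7 = 1.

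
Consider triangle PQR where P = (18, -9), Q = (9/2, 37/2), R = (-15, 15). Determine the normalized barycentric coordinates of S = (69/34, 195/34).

Signed area of the reference triangle: [PQR] = ½·(18·(37/2−15) + (9/2)·(15−(-9)) + (-15)·(-9−(37/2))) = ½·(63 + 108 + 825/2) = 1167/4.
[SQR] = ½·((69/34)·(37/2−15) + (9/2)·(15−(195/34)) + (-15)·(195/34−(37/2))) = ½·(483/68 + 2835/68 + 3255/17) = 8169/68, so the P-coordinate is (8169/68)/(1167/4) = 7/17.
[PSR] = ½·(18·(195/34−15) + (69/34)·(15−(-9)) + (-15)·(-9−(195/34))) = ½·(-2835/17 + 828/17 + 7515/34) = 3501/68, so the Q-coordinate is 3/17.
[PQS] = ½·(18·(37/2−(195/34)) + (9/2)·(195/34−(-9)) + (69/34)·(-9−(37/2))) = ½·(3906/17 + 4509/68 − 3795/68) = 8169/68, so the R-coordinate is 7/17.
Check: 7/17 + 3/17 + 7/17 = 1.

(7/17, 3/17, 7/17)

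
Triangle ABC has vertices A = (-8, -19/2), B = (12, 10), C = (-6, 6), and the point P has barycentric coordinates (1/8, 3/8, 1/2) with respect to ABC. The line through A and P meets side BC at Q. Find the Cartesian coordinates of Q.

(12/7, 54/7)

Line AP meets BC where the A-coordinate vanishes; zeroing P's A-weight and renormalizing leaves B, C-weights 3/8 : 1/2 → (3/7, 4/7).
So Q = (3/7)·B + (4/7)·C = (12/7, 54/7).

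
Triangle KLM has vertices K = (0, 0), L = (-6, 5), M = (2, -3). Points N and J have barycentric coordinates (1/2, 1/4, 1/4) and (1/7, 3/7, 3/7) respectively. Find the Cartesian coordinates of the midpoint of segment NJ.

Barycentric coordinates of the midpoint are the average: (9/28, 19/56, 19/56).
Converting: (9/28)·K + (19/56)·L + (19/56)·M = (-19/14, 19/28).

(-19/14, 19/28)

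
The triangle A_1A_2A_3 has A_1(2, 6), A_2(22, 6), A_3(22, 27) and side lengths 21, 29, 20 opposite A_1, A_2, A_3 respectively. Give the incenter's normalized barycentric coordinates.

The incenter has barycentric coordinates proportional to the opposite side lengths: (21 : 29 : 20).
Normalizing by 21+29+20 = 70 gives (3/10, 29/70, 2/7).

(3/10, 29/70, 2/7)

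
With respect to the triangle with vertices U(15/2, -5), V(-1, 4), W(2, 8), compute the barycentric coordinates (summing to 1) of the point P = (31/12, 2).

Signed area of the reference triangle: [UVW] = ½·((15/2)·(4−8) + (-1)·(8−(-5)) + 2·(-5−4)) = ½·(-30 − 13 − 18) = -61/2.
[PVW] = ½·((31/12)·(4−8) + (-1)·(8−2) + 2·(2−4)) = ½·(-31/3 − 6 − 4) = -61/6, so the U-coordinate is (-61/6)/(-61/2) = 1/3.
[UPW] = ½·((15/2)·(2−8) + (31/12)·(8−(-5)) + 2·(-5−2)) = ½·(-45 + 403/12 − 14) = -305/24, so the V-coordinate is 5/12.
[UVP] = ½·((15/2)·(4−2) + (-1)·(2−(-5)) + (31/12)·(-5−4)) = ½·(15 − 7 − 93/4) = -61/8, so the W-coordinate is 1/4.

(1/3, 5/12, 1/4)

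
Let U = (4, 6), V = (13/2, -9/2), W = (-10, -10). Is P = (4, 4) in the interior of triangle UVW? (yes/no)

Barycentric coordinates of P: (14/17, 28/187, 5/187).
The three coordinates are positive, positive, positive; a point is interior exactly when all three are positive.

yes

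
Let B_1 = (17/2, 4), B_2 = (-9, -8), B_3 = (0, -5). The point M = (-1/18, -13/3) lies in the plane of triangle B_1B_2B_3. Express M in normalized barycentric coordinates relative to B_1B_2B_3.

Signed area of the reference triangle: [B_1B_2B_3] = ½·((17/2)·(-8−(-5)) + (-9)·(-5−4) + 0·(4−(-8))) = ½·(-51/2 + 81 + 0) = 111/4.
[MB_2B_3] = ½·((-1/18)·(-8−(-5)) + (-9)·(-5−(-13/3)) + 0·(-13/3−(-8))) = ½·(1/6 + 6 + 0) = 37/12, so the B_1-coordinate is (37/12)/(111/4) = 1/9.
[B_1MB_3] = ½·((17/2)·(-13/3−(-5)) + (-1/18)·(-5−4) + 0·(4−(-13/3))) = ½·(17/3 + 1/2 + 0) = 37/12, so the B_2-coordinate is 1/9.
[B_1B_2M] = ½·((17/2)·(-8−(-13/3)) + (-9)·(-13/3−4) + (-1/18)·(4−(-8))) = ½·(-187/6 + 75 − 2/3) = 259/12, so the B_3-coordinate is 7/9.
Check: 1/9 + 1/9 + 7/9 = 1.

(1/9, 1/9, 7/9)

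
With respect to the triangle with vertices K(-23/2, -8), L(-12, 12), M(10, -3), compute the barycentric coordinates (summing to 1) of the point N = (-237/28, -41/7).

(11/14, 1/14, 1/7)

Signed area of the reference triangle: [KLM] = ½·((-23/2)·(12−(-3)) + (-12)·(-3−(-8)) + 10·(-8−12)) = ½·(-345/2 − 60 − 200) = -865/4.
[NLM] = ½·((-237/28)·(12−(-3)) + (-12)·(-3−(-41/7)) + 10·(-41/7−12)) = ½·(-3555/28 − 240/7 − 1250/7) = -9515/56, so the K-coordinate is (-9515/56)/(-865/4) = 11/14.
[KNM] = ½·((-23/2)·(-41/7−(-3)) + (-237/28)·(-3−(-8)) + 10·(-8−(-41/7))) = ½·(230/7 − 1185/28 − 150/7) = -865/56, so the L-coordinate is 1/14.
[KLN] = ½·((-23/2)·(12−(-41/7)) + (-12)·(-41/7−(-8)) + (-237/28)·(-8−12)) = ½·(-2875/14 − 180/7 + 1185/7) = -865/28, so the M-coordinate is 1/7.
Check: 11/14 + 1/14 + 1/7 = 1.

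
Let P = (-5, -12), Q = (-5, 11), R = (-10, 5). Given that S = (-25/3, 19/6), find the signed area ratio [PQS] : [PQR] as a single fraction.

[PQR] = ½·((-5)·(11−5) + (-5)·(5−(-12)) + (-10)·(-12−11)) = ½·(-30 − 85 + 230) = 115/2.
[PQS] = ½·((-5)·(11−(19/6)) + (-5)·(19/6−(-12)) + (-25/3)·(-12−11)) = ½·(-235/6 − 455/6 + 575/3) = 115/3, so the ratio is (115/3)/(115/2) = 2/3.

2/3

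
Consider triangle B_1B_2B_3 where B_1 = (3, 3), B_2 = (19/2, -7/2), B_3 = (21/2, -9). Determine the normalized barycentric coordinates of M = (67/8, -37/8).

Signed area of the reference triangle: [B_1B_2B_3] = ½·(3·(-7/2−(-9)) + (19/2)·(-9−3) + (21/2)·(3−(-7/2))) = ½·(33/2 − 114 + 273/4) = -117/8.
[MB_2B_3] = ½·((67/8)·(-7/2−(-9)) + (19/2)·(-9−(-37/8)) + (21/2)·(-37/8−(-7/2))) = ½·(737/16 − 665/16 − 189/16) = -117/32, so the B_1-coordinate is (-117/32)/(-117/8) = 1/4.
[B_1MB_3] = ½·(3·(-37/8−(-9)) + (67/8)·(-9−3) + (21/2)·(3−(-37/8))) = ½·(105/8 − 201/2 + 1281/16) = -117/32, so the B_2-coordinate is 1/4.
[B_1B_2M] = ½·(3·(-7/2−(-37/8)) + (19/2)·(-37/8−3) + (67/8)·(3−(-7/2))) = ½·(27/8 − 1159/16 + 871/16) = -117/16, so the B_3-coordinate is 1/2.
Check: 1/4 + 1/4 + 1/2 = 1.

(1/4, 1/4, 1/2)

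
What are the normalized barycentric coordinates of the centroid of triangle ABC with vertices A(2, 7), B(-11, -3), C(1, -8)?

The centroid is the average of the vertices, so each weight is 1/3.

(1/3, 1/3, 1/3)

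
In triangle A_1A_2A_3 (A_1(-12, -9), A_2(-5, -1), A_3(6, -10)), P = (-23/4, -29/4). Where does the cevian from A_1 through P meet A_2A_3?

Barycentric coordinates of P with respect to A_1A_2A_3: (1/2, 1/4, 1/4).
On side A_2A_3 the A_1-coordinate is zero; dropping P's A_1-weight 1/2 and renormalizing the remaining 1/4 : 1/4 gives weights 1/2, 1/2 on A_2, A_3.
Q = (1/2)·(-5, -1) + (1/2)·(6, -10) = (1/2, -11/2).

(1/2, -11/2)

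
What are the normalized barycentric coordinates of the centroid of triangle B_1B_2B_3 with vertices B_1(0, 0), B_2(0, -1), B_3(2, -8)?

(1/3, 1/3, 1/3)

The centroid is the average of the vertices, so each weight is 1/3.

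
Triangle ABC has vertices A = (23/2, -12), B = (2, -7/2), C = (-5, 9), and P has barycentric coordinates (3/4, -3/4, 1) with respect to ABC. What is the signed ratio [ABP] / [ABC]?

The signed ratio [ABP]/[ABC] equals the barycentric coordinate of P at vertex C, which is 1.

1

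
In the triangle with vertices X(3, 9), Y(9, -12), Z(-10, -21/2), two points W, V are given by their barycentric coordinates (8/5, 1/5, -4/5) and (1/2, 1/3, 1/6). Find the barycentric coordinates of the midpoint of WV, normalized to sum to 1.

(21/20, 4/15, -19/60)

Since both coordinate triples sum to 1, the midpoint's barycentrics are the componentwise average.
(8/5+1/2)/2 = 21/20; similarly 4/15 and -19/60.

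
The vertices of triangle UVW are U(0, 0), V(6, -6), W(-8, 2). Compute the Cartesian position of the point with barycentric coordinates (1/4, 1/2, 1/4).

(1, -5/2)

P = (1/4)·U + (1/2)·V + (1/4)·W.
x-coordinate: (1/4)·0 + (1/2)·6 + (1/4)·(-8) = 1.
y-coordinate: (1/4)·0 + (1/2)·(-6) + (1/4)·2 = -5/2.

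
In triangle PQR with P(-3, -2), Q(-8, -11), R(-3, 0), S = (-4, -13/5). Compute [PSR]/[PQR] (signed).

1/5

[PQR] = ½·((-3)·(-11−0) + (-8)·(0−(-2)) + (-3)·(-2−(-11))) = ½·(33 − 16 − 27) = -5.
[PSR] = ½·((-3)·(-13/5−0) + (-4)·(0−(-2)) + (-3)·(-2−(-13/5))) = ½·(39/5 − 8 − 9/5) = -1, so the ratio is (-1)/(-5) = 1/5.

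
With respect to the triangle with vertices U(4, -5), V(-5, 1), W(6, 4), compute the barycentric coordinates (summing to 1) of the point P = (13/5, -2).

(3/5, 1/5, 1/5)

Signed area of the reference triangle: [UVW] = ½·(4·(1−4) + (-5)·(4−(-5)) + 6·(-5−1)) = ½·(-12 − 45 − 36) = -93/2.
[PVW] = ½·((13/5)·(1−4) + (-5)·(4−(-2)) + 6·(-2−1)) = ½·(-39/5 − 30 − 18) = -279/10, so the U-coordinate is (-279/10)/(-93/2) = 3/5.
[UPW] = ½·(4·(-2−4) + (13/5)·(4−(-5)) + 6·(-5−(-2))) = ½·(-24 + 117/5 − 18) = -93/10, so the V-coordinate is 1/5.
[UVP] = ½·(4·(1−(-2)) + (-5)·(-2−(-5)) + (13/5)·(-5−1)) = ½·(12 − 15 − 78/5) = -93/10, so the W-coordinate is 1/5.
Check: 3/5 + 1/5 + 1/5 = 1.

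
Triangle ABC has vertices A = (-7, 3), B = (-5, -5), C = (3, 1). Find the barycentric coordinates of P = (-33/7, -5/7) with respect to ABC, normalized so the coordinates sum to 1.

(3/7, 3/7, 1/7)

Signed area of the reference triangle: [ABC] = ½·((-7)·(-5−1) + (-5)·(1−3) + 3·(3−(-5))) = ½·(42 + 10 + 24) = 38.
[PBC] = ½·((-33/7)·(-5−1) + (-5)·(1−(-5/7)) + 3·(-5/7−(-5))) = ½·(198/7 − 60/7 + 90/7) = 114/7, so the A-coordinate is (114/7)/38 = 3/7.
[APC] = ½·((-7)·(-5/7−1) + (-33/7)·(1−3) + 3·(3−(-5/7))) = ½·(12 + 66/7 + 78/7) = 114/7, so the B-coordinate is 3/7.
[ABP] = ½·((-7)·(-5−(-5/7)) + (-5)·(-5/7−3) + (-33/7)·(3−(-5))) = ½·(30 + 130/7 − 264/7) = 38/7, so the C-coordinate is 1/7.
Check: 3/7 + 3/7 + 1/7 = 1.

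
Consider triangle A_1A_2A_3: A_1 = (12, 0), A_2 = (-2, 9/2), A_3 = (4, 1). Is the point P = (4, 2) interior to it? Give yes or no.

Barycentric coordinates of P: (3/11, 4/11, 4/11).
The three coordinates are positive, positive, positive; a point is interior exactly when all three are positive.

yes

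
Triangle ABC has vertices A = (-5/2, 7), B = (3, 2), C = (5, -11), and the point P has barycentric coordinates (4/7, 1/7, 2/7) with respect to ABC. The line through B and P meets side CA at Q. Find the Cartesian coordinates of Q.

Line BP meets CA where the B-coordinate vanishes; zeroing P's B-weight and renormalizing leaves C, A-weights 2/7 : 4/7 → (1/3, 2/3).
So Q = (1/3)·C + (2/3)·A = (0, 1).

(0, 1)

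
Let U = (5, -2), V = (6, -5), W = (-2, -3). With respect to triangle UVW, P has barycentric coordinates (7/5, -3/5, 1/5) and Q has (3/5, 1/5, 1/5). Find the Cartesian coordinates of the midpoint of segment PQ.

Barycentric coordinates of the midpoint are the average: (1, -1/5, 1/5).
Converting: 1·U + (-1/5)·V + (1/5)·W = (17/5, -8/5).

(17/5, -8/5)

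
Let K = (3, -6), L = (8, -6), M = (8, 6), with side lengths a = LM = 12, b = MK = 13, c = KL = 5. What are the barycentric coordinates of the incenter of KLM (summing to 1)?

The incenter has barycentric coordinates proportional to the opposite side lengths: (12 : 13 : 5).
Normalizing by 12+13+5 = 30 gives (2/5, 13/30, 1/6).

(2/5, 13/30, 1/6)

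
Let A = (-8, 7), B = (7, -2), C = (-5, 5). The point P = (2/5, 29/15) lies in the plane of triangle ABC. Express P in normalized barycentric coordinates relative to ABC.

Signed area of the reference triangle: [ABC] = ½·((-8)·(-2−5) + 7·(5−7) + (-5)·(7−(-2))) = ½·(56 − 14 − 45) = -3/2.
[PBC] = ½·((2/5)·(-2−5) + 7·(5−(29/15)) + (-5)·(29/15−(-2))) = ½·(-14/5 + 322/15 − 59/3) = -1/2, so the A-coordinate is (-1/2)/(-3/2) = 1/3.
[APC] = ½·((-8)·(29/15−5) + (2/5)·(5−7) + (-5)·(7−(29/15))) = ½·(368/15 − 4/5 − 76/3) = -4/5, so the B-coordinate is 8/15.
[ABP] = ½·((-8)·(-2−(29/15)) + 7·(29/15−7) + (2/5)·(7−(-2))) = ½·(472/15 − 532/15 + 18/5) = -1/5, so the C-coordinate is 2/15.

(1/3, 8/15, 2/15)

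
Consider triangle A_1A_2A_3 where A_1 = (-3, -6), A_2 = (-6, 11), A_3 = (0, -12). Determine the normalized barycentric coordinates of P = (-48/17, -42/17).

Signed area of the reference triangle: [A_1A_2A_3] = ½·((-3)·(11−(-12)) + (-6)·(-12−(-6)) + 0·(-6−11)) = ½·(-69 + 36 + 0) = -33/2.
[PA_2A_3] = ½·((-48/17)·(11−(-12)) + (-6)·(-12−(-42/17)) + 0·(-42/17−11)) = ½·(-1104/17 + 972/17 + 0) = -66/17, so the A_1-coordinate is (-66/17)/(-33/2) = 4/17.
[A_1PA_3] = ½·((-3)·(-42/17−(-12)) + (-48/17)·(-12−(-6)) + 0·(-6−(-42/17))) = ½·(-486/17 + 288/17 + 0) = -99/17, so the A_2-coordinate is 6/17.
[A_1A_2P] = ½·((-3)·(11−(-42/17)) + (-6)·(-42/17−(-6)) + (-48/17)·(-6−11)) = ½·(-687/17 − 360/17 + 48) = -231/34, so the A_3-coordinate is 7/17.

(4/17, 6/17, 7/17)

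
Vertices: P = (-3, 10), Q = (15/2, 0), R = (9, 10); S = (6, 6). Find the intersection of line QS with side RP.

Barycentric coordinates of S with respect to PQR: (1/5, 2/5, 2/5).
On side RP the Q-coordinate is zero; dropping S's Q-weight 2/5 and renormalizing the remaining 2/5 : 1/5 gives weights 2/3, 1/3 on R, P.
T = (2/3)·(9, 10) + (1/3)·(-3, 10) = (5, 10).

(5, 10)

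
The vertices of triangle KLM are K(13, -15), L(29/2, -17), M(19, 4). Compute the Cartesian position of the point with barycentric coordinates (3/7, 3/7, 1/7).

(29/2, -92/7)

N = (3/7)·K + (3/7)·L + (1/7)·M.
x-coordinate: (3/7)·13 + (3/7)·(29/2) + (1/7)·19 = 29/2.
y-coordinate: (3/7)·(-15) + (3/7)·(-17) + (1/7)·4 = -92/7.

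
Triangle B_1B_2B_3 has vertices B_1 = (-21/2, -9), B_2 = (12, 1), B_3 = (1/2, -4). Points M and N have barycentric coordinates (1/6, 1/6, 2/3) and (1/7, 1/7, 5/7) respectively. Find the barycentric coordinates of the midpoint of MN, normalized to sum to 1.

(13/84, 13/84, 29/42)

Since both coordinate triples sum to 1, the midpoint's barycentrics are the componentwise average.
(1/6+1/7)/2 = 13/84; similarly 13/84 and 29/42.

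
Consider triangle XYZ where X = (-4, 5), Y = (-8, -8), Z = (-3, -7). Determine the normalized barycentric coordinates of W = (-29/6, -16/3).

(1/6, 1/3, 1/2)

Signed area of the reference triangle: [XYZ] = ½·((-4)·(-8−(-7)) + (-8)·(-7−5) + (-3)·(5−(-8))) = ½·(4 + 96 − 39) = 61/2.
[WYZ] = ½·((-29/6)·(-8−(-7)) + (-8)·(-7−(-16/3)) + (-3)·(-16/3−(-8))) = ½·(29/6 + 40/3 − 8) = 61/12, so the X-coordinate is (61/12)/(61/2) = 1/6.
[XWZ] = ½·((-4)·(-16/3−(-7)) + (-29/6)·(-7−5) + (-3)·(5−(-16/3))) = ½·(-20/3 + 58 − 31) = 61/6, so the Y-coordinate is 1/3.
[XYW] = ½·((-4)·(-8−(-16/3)) + (-8)·(-16/3−5) + (-29/6)·(5−(-8))) = ½·(32/3 + 248/3 − 377/6) = 61/4, so the Z-coordinate is 1/2.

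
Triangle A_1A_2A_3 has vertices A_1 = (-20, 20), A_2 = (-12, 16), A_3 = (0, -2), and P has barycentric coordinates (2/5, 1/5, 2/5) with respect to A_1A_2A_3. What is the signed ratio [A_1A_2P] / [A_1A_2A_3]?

2/5

The signed ratio [A_1A_2P]/[A_1A_2A_3] equals the barycentric coordinate of P at vertex A_3, which is 2/5.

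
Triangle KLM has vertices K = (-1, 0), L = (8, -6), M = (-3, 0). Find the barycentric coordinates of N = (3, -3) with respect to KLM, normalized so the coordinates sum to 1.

Signed area of the reference triangle: [KLM] = ½·((-1)·(-6−0) + 8·(0−0) + (-3)·(0−(-6))) = ½·(6 + 0 − 18) = -6.
[NLM] = ½·(3·(-6−0) + 8·(0−(-3)) + (-3)·(-3−(-6))) = ½·(-18 + 24 − 9) = -3/2, so the K-coordinate is (-3/2)/(-6) = 1/4.
[KNM] = ½·((-1)·(-3−0) + 3·(0−0) + (-3)·(0−(-3))) = ½·(3 + 0 − 9) = -3, so the L-coordinate is 1/2.
[KLN] = ½·((-1)·(-6−(-3)) + 8·(-3−0) + 3·(0−(-6))) = ½·(3 − 24 + 18) = -3/2, so the M-coordinate is 1/4.

(1/4, 1/2, 1/4)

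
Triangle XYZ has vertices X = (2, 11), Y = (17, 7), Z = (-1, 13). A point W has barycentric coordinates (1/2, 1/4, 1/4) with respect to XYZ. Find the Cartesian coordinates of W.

W = (1/2)·X + (1/4)·Y + (1/4)·Z.
x-coordinate: (1/2)·2 + (1/4)·17 + (1/4)·(-1) = 5.
y-coordinate: (1/2)·11 + (1/4)·7 + (1/4)·13 = 21/2.

(5, 21/2)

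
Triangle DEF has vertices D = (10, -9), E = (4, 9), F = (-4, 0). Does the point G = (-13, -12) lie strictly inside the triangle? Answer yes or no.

Barycentric coordinates of G: (5/66, -83/66, 24/11).
The three coordinates are positive, negative, positive; a point is interior exactly when all three are positive.

no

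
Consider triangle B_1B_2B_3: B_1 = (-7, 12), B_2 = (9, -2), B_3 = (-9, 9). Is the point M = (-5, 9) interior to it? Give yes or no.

yes

Barycentric coordinates of M: (11/19, 3/19, 5/19).
The three coordinates are positive, positive, positive; a point is interior exactly when all three are positive.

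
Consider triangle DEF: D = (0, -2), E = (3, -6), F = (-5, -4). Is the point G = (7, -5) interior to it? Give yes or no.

Barycentric coordinates of G: (8/13, 29/26, -19/26).
The three coordinates are positive, positive, negative; a point is interior exactly when all three are positive.

no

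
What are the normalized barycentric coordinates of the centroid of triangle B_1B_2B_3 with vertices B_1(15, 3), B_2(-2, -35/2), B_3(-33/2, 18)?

The centroid is the average of the vertices, so each weight is 1/3.

(1/3, 1/3, 1/3)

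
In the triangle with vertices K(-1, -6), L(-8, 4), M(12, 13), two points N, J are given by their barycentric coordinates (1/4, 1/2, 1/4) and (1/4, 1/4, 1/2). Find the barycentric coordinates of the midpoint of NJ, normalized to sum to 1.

(1/4, 3/8, 3/8)

Since both coordinate triples sum to 1, the midpoint's barycentrics are the componentwise average.
(1/4+1/4)/2 = 1/4; similarly 3/8 and 3/8.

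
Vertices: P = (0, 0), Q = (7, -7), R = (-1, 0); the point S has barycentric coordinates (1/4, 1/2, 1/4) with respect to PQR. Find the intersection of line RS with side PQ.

Line RS meets PQ where the R-coordinate vanishes; zeroing S's R-weight and renormalizing leaves P, Q-weights 1/4 : 1/2 → (1/3, 2/3).
So T = (1/3)·P + (2/3)·Q = (14/3, -14/3).

(14/3, -14/3)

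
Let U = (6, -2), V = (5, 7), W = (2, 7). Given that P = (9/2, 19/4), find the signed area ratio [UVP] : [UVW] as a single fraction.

[UVW] = ½·(6·(7−7) + 5·(7−(-2)) + 2·(-2−7)) = ½·(0 + 45 − 18) = 27/2.
[UVP] = ½·(6·(7−(19/4)) + 5·(19/4−(-2)) + (9/2)·(-2−7)) = ½·(27/2 + 135/4 − 81/2) = 27/8, so the ratio is (27/8)/(27/2) = 1/4.

1/4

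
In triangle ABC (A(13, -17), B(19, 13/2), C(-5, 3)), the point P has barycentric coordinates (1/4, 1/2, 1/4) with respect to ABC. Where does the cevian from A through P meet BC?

(11, 16/3)

Line AP meets BC where the A-coordinate vanishes; zeroing P's A-weight and renormalizing leaves B, C-weights 1/2 : 1/4 → (2/3, 1/3).
So Q = (2/3)·B + (1/3)·C = (11, 16/3).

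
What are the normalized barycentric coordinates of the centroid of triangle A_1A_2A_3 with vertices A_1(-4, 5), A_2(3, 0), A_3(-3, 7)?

(1/3, 1/3, 1/3)

The centroid is the average of the vertices, so each weight is 1/3.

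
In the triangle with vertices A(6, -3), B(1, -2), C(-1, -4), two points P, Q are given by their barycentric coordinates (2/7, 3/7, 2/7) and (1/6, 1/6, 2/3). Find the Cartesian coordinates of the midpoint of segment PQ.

(33/28, -89/28)

Barycentric coordinates of the midpoint are the average: (19/84, 25/84, 10/21).
Converting: (19/84)·A + (25/84)·B + (10/21)·C = (33/28, -89/28).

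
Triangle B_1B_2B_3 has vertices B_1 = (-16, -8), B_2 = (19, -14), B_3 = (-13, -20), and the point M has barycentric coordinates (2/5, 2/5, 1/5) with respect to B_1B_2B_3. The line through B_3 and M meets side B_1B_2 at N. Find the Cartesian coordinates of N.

(3/2, -11)

Line B_3M meets B_1B_2 where the B_3-coordinate vanishes; zeroing M's B_3-weight and renormalizing leaves B_1, B_2-weights 2/5 : 2/5 → (1/2, 1/2).
So N = (1/2)·B_1 + (1/2)·B_2 = (3/2, -11).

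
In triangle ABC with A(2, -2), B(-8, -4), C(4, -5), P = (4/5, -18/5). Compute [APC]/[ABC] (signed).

1/5

[ABC] = ½·(2·(-4−(-5)) + (-8)·(-5−(-2)) + 4·(-2−(-4))) = ½·(2 + 24 + 8) = 17.
[APC] = ½·(2·(-18/5−(-5)) + (4/5)·(-5−(-2)) + 4·(-2−(-18/5))) = ½·(14/5 − 12/5 + 32/5) = 17/5, so the ratio is (17/5)/17 = 1/5.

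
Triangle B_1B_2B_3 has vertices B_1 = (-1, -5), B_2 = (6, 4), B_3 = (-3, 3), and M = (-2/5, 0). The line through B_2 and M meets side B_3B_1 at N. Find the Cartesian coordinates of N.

Barycentric coordinates of M with respect to B_1B_2B_3: (2/5, 1/5, 2/5).
On side B_3B_1 the B_2-coordinate is zero; dropping M's B_2-weight 1/5 and renormalizing the remaining 2/5 : 2/5 gives weights 1/2, 1/2 on B_3, B_1.
N = (1/2)·(-3, 3) + (1/2)·(-1, -5) = (-2, -1).

(-2, -1)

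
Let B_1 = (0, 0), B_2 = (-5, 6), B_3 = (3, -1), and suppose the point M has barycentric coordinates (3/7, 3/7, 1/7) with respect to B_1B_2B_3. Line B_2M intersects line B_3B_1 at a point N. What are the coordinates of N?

Line B_2M meets B_3B_1 where the B_2-coordinate vanishes; zeroing M's B_2-weight and renormalizing leaves B_3, B_1-weights 1/7 : 3/7 → (1/4, 3/4).
So N = (1/4)·B_3 + (3/4)·B_1 = (3/4, -1/4).

(3/4, -1/4)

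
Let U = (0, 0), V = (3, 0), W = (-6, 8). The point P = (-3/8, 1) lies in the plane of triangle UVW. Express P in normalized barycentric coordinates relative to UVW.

(3/4, 1/8, 1/8)

Signed area of the reference triangle: [UVW] = ½·(0·(0−8) + 3·(8−0) + (-6)·(0−0)) = ½·(0 + 24 + 0) = 12.
[PVW] = ½·((-3/8)·(0−8) + 3·(8−1) + (-6)·(1−0)) = ½·(3 + 21 − 6) = 9, so the U-coordinate is 9/12 = 3/4.
[UPW] = ½·(0·(1−8) + (-3/8)·(8−0) + (-6)·(0−1)) = ½·(0 − 3 + 6) = 3/2, so the V-coordinate is 1/8.
[UVP] = ½·(0·(0−1) + 3·(1−0) + (-3/8)·(0−0)) = ½·(0 + 3 + 0) = 3/2, so the W-coordinate is 1/8.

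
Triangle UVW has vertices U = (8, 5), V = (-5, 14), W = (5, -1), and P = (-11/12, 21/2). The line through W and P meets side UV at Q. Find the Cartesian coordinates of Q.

(-16/11, 127/11)

Barycentric coordinates of P with respect to UVW: (1/4, 2/3, 1/12).
On side UV the W-coordinate is zero; dropping P's W-weight 1/12 and renormalizing the remaining 1/4 : 2/3 gives weights 3/11, 8/11 on U, V.
Q = (3/11)·(8, 5) + (8/11)·(-5, 14) = (-16/11, 127/11).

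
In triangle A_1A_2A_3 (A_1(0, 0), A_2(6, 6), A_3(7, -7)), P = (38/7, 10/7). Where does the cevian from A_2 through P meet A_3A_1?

Barycentric coordinates of P with respect to A_1A_2A_3: (1/7, 4/7, 2/7).
On side A_3A_1 the A_2-coordinate is zero; dropping P's A_2-weight 4/7 and renormalizing the remaining 2/7 : 1/7 gives weights 2/3, 1/3 on A_3, A_1.
Q = (2/3)·(7, -7) + (1/3)·(0, 0) = (14/3, -14/3).

(14/3, -14/3)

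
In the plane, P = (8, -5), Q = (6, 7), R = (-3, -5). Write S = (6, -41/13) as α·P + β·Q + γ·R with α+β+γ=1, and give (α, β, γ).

Signed area of the reference triangle: [PQR] = ½·(8·(7−(-5)) + 6·(-5−(-5)) + (-3)·(-5−7)) = ½·(96 + 0 + 36) = 66.
[SQR] = ½·(6·(7−(-5)) + 6·(-5−(-41/13)) + (-3)·(-41/13−7)) = ½·(72 − 144/13 + 396/13) = 594/13, so the P-coordinate is (594/13)/66 = 9/13.
[PSR] = ½·(8·(-41/13−(-5)) + 6·(-5−(-5)) + (-3)·(-5−(-41/13))) = ½·(192/13 + 0 + 72/13) = 132/13, so the Q-coordinate is 2/13.
[PQS] = ½·(8·(7−(-41/13)) + 6·(-41/13−(-5)) + 6·(-5−7)) = ½·(1056/13 + 144/13 − 72) = 132/13, so the R-coordinate is 2/13.

(9/13, 2/13, 2/13)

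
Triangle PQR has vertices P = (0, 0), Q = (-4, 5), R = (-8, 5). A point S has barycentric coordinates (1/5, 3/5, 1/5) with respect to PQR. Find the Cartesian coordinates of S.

(-4, 4)

S = (1/5)·P + (3/5)·Q + (1/5)·R.
x-coordinate: (1/5)·0 + (3/5)·(-4) + (1/5)·(-8) = -4.
y-coordinate: (1/5)·0 + (3/5)·5 + (1/5)·5 = 4.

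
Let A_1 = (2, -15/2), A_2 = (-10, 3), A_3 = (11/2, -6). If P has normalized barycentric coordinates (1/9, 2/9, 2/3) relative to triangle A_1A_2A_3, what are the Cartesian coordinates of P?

P = (1/9)·A_1 + (2/9)·A_2 + (2/3)·A_3.
x-coordinate: (1/9)·2 + (2/9)·(-10) + (2/3)·(11/2) = 5/3.
y-coordinate: (1/9)·(-15/2) + (2/9)·3 + (2/3)·(-6) = -25/6.

(5/3, -25/6)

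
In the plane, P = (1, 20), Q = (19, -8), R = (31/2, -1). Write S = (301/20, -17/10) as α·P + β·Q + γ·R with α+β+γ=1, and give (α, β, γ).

Signed area of the reference triangle: [PQR] = ½·(1·(-8−(-1)) + 19·(-1−20) + (31/2)·(20−(-8))) = ½·(-7 − 399 + 434) = 14.
[SQR] = ½·((301/20)·(-8−(-1)) + 19·(-1−(-17/10)) + (31/2)·(-17/10−(-8))) = ½·(-2107/20 + 133/10 + 1953/20) = 14/5, so the P-coordinate is (14/5)/14 = 1/5.
[PSR] = ½·(1·(-17/10−(-1)) + (301/20)·(-1−20) + (31/2)·(20−(-17/10))) = ½·(-7/10 − 6321/20 + 6727/20) = 49/5, so the Q-coordinate is 7/10.
[PQS] = ½·(1·(-8−(-17/10)) + 19·(-17/10−20) + (301/20)·(20−(-8))) = ½·(-63/10 − 4123/10 + 2107/5) = 7/5, so the R-coordinate is 1/10.

(1/5, 7/10, 1/10)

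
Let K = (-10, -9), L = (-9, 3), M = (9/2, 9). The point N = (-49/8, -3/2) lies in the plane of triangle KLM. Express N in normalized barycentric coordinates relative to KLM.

(1/2, 1/4, 1/4)

Signed area of the reference triangle: [KLM] = ½·((-10)·(3−9) + (-9)·(9−(-9)) + (9/2)·(-9−3)) = ½·(60 − 162 − 54) = -78.
[NLM] = ½·((-49/8)·(3−9) + (-9)·(9−(-3/2)) + (9/2)·(-3/2−3)) = ½·(147/4 − 189/2 − 81/4) = -39, so the K-coordinate is (-39)/(-78) = 1/2.
[KNM] = ½·((-10)·(-3/2−9) + (-49/8)·(9−(-9)) + (9/2)·(-9−(-3/2))) = ½·(105 − 441/4 − 135/4) = -39/2, so the L-coordinate is 1/4.
[KLN] = ½·((-10)·(3−(-3/2)) + (-9)·(-3/2−(-9)) + (-49/8)·(-9−3)) = ½·(-45 − 135/2 + 147/2) = -39/2, so the M-coordinate is 1/4.
Check: 1/2 + 1/4 + 1/4 = 1.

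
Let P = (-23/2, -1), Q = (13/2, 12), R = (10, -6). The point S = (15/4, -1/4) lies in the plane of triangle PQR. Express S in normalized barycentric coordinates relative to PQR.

(1/4, 1/4, 1/2)

Signed area of the reference triangle: [PQR] = ½·((-23/2)·(12−(-6)) + (13/2)·(-6−(-1)) + 10·(-1−12)) = ½·(-207 − 65/2 − 130) = -739/4.
[SQR] = ½·((15/4)·(12−(-6)) + (13/2)·(-6−(-1/4)) + 10·(-1/4−12)) = ½·(135/2 − 299/8 − 245/2) = -739/16, so the P-coordinate is (-739/16)/(-739/4) = 1/4.
[PSR] = ½·((-23/2)·(-1/4−(-6)) + (15/4)·(-6−(-1)) + 10·(-1−(-1/4))) = ½·(-529/8 − 75/4 − 15/2) = -739/16, so the Q-coordinate is 1/4.
[PQS] = ½·((-23/2)·(12−(-1/4)) + (13/2)·(-1/4−(-1)) + (15/4)·(-1−12)) = ½·(-1127/8 + 39/8 − 195/4) = -739/8, so the R-coordinate is 1/2.
Check: 1/4 + 1/4 + 1/2 = 1.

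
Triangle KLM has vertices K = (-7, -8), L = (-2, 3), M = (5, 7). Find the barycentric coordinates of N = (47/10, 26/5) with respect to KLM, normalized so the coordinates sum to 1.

(1/5, -3/10, 11/10)

Signed area of the reference triangle: [KLM] = ½·((-7)·(3−7) + (-2)·(7−(-8)) + 5·(-8−3)) = ½·(28 − 30 − 55) = -57/2.
[NLM] = ½·((47/10)·(3−7) + (-2)·(7−(26/5)) + 5·(26/5−3)) = ½·(-94/5 − 18/5 + 11) = -57/10, so the K-coordinate is (-57/10)/(-57/2) = 1/5.
[KNM] = ½·((-7)·(26/5−7) + (47/10)·(7−(-8)) + 5·(-8−(26/5))) = ½·(63/5 + 141/2 − 66) = 171/20, so the L-coordinate is -3/10.
[KLN] = ½·((-7)·(3−(26/5)) + (-2)·(26/5−(-8)) + (47/10)·(-8−3)) = ½·(77/5 − 132/5 − 517/10) = -627/20, so the M-coordinate is 11/10.
Check: 1/5 − 3/10 + 11/10 = 1.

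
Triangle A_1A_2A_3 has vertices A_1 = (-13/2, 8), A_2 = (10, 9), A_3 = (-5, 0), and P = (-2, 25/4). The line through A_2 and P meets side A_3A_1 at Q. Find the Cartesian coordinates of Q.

(-6, 16/3)

Barycentric coordinates of P with respect to A_1A_2A_3: (1/2, 1/4, 1/4).
On side A_3A_1 the A_2-coordinate is zero; dropping P's A_2-weight 1/4 and renormalizing the remaining 1/4 : 1/2 gives weights 1/3, 2/3 on A_3, A_1.
Q = (1/3)·(-5, 0) + (2/3)·(-13/2, 8) = (-6, 16/3).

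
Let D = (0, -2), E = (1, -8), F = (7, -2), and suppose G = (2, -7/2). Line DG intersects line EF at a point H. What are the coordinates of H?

(4, -5)

Barycentric coordinates of G with respect to DEF: (1/2, 1/4, 1/4).
On side EF the D-coordinate is zero; dropping G's D-weight 1/2 and renormalizing the remaining 1/4 : 1/4 gives weights 1/2, 1/2 on E, F.
H = (1/2)·(1, -8) + (1/2)·(7, -2) = (4, -5).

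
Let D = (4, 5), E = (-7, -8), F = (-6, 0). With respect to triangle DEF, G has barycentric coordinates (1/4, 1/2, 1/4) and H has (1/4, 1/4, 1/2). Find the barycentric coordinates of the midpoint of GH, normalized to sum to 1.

Since both coordinate triples sum to 1, the midpoint's barycentrics are the componentwise average.
(1/4+1/4)/2 = 1/4; similarly 3/8 and 3/8.

(1/4, 3/8, 3/8)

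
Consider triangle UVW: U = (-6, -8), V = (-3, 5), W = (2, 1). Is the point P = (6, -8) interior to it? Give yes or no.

no

Barycentric coordinates of P: (29/77, -108/77, 156/77).
The three coordinates are positive, negative, positive; a point is interior exactly when all three are positive.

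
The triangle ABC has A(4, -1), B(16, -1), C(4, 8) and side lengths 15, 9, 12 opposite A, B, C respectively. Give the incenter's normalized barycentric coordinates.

(5/12, 1/4, 1/3)

The incenter has barycentric coordinates proportional to the opposite side lengths: (15 : 9 : 12).
Normalizing by 15+9+12 = 36 gives (5/12, 1/4, 1/3).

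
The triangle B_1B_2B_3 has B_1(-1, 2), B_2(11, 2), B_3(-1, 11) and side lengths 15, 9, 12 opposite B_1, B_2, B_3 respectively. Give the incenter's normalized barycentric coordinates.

The incenter has barycentric coordinates proportional to the opposite side lengths: (15 : 9 : 12).
Normalizing by 15+9+12 = 36 gives (5/12, 1/4, 1/3).

(5/12, 1/4, 1/3)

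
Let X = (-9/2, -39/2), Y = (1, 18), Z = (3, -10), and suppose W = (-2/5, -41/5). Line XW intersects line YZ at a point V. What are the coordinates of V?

Barycentric coordinates of W with respect to XYZ: (2/5, 1/5, 2/5).
On side YZ the X-coordinate is zero; dropping W's X-weight 2/5 and renormalizing the remaining 1/5 : 2/5 gives weights 1/3, 2/3 on Y, Z.
V = (1/3)·(1, 18) + (2/3)·(3, -10) = (7/3, -2/3).

(7/3, -2/3)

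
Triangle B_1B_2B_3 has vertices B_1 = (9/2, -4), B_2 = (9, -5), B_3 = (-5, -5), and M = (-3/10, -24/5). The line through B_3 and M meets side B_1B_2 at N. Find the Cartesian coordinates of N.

(27/4, -9/2)

Barycentric coordinates of M with respect to B_1B_2B_3: (1/5, 1/5, 3/5).
On side B_1B_2 the B_3-coordinate is zero; dropping M's B_3-weight 3/5 and renormalizing the remaining 1/5 : 1/5 gives weights 1/2, 1/2 on B_1, B_2.
N = (1/2)·(9/2, -4) + (1/2)·(9, -5) = (27/4, -9/2).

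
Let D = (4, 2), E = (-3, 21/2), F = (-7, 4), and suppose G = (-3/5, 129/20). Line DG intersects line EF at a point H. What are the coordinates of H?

Barycentric coordinates of G with respect to DEF: (2/5, 1/2, 1/10).
On side EF the D-coordinate is zero; dropping G's D-weight 2/5 and renormalizing the remaining 1/2 : 1/10 gives weights 5/6, 1/6 on E, F.
H = (5/6)·(-3, 21/2) + (1/6)·(-7, 4) = (-11/3, 113/12).

(-11/3, 113/12)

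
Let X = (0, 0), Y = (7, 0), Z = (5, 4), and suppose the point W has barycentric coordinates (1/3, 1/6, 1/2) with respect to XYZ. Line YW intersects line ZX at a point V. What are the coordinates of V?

Line YW meets ZX where the Y-coordinate vanishes; zeroing W's Y-weight and renormalizing leaves Z, X-weights 1/2 : 1/3 → (3/5, 2/5).
So V = (3/5)·Z + (2/5)·X = (3, 12/5).

(3, 12/5)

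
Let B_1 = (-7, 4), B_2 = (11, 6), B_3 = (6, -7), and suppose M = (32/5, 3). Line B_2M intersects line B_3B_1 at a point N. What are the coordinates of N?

Barycentric coordinates of M with respect to B_1B_2B_3: (1/5, 3/5, 1/5).
On side B_3B_1 the B_2-coordinate is zero; dropping M's B_2-weight 3/5 and renormalizing the remaining 1/5 : 1/5 gives weights 1/2, 1/2 on B_3, B_1.
N = (1/2)·(6, -7) + (1/2)·(-7, 4) = (-1/2, -3/2).

(-1/2, -3/2)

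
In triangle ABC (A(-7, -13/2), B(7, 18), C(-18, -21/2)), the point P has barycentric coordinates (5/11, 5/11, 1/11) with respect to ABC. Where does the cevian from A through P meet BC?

Line AP meets BC where the A-coordinate vanishes; zeroing P's A-weight and renormalizing leaves B, C-weights 5/11 : 1/11 → (5/6, 1/6).
So Q = (5/6)·B + (1/6)·C = (17/6, 53/4).

(17/6, 53/4)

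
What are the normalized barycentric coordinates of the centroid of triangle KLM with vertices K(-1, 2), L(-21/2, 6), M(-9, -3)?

(1/3, 1/3, 1/3)

The centroid is the average of the vertices, so each weight is 1/3.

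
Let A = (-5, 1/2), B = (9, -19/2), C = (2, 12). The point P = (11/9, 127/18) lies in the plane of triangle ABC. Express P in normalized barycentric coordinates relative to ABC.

(2/9, 1/9, 2/3)

Signed area of the reference triangle: [ABC] = ½·((-5)·(-19/2−12) + 9·(12−(1/2)) + 2·(1/2−(-19/2))) = ½·(215/2 + 207/2 + 20) = 231/2.
[PBC] = ½·((11/9)·(-19/2−12) + 9·(12−(127/18)) + 2·(127/18−(-19/2))) = ½·(-473/18 + 89/2 + 298/9) = 77/3, so the A-coordinate is (77/3)/(231/2) = 2/9.
[APC] = ½·((-5)·(127/18−12) + (11/9)·(12−(1/2)) + 2·(1/2−(127/18))) = ½·(445/18 + 253/18 − 118/9) = 77/6, so the B-coordinate is 1/9.
[ABP] = ½·((-5)·(-19/2−(127/18)) + 9·(127/18−(1/2)) + (11/9)·(1/2−(-19/2))) = ½·(745/9 + 59 + 110/9) = 77, so the C-coordinate is 2/3.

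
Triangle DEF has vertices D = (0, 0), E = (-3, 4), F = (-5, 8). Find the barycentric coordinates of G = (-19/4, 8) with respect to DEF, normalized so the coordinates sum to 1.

(1/4, -1/2, 5/4)

Signed area of the reference triangle: [DEF] = ½·(0·(4−8) + (-3)·(8−0) + (-5)·(0−4)) = ½·(0 − 24 + 20) = -2.
[GEF] = ½·((-19/4)·(4−8) + (-3)·(8−8) + (-5)·(8−4)) = ½·(19 + 0 − 20) = -1/2, so the D-coordinate is (-1/2)/(-2) = 1/4.
[DGF] = ½·(0·(8−8) + (-19/4)·(8−0) + (-5)·(0−8)) = ½·(0 − 38 + 40) = 1, so the E-coordinate is -1/2.
[DEG] = ½·(0·(4−8) + (-3)·(8−0) + (-19/4)·(0−4)) = ½·(0 − 24 + 19) = -5/2, so the F-coordinate is 5/4.
Check: 1/4 − 1/2 + 5/4 = 1.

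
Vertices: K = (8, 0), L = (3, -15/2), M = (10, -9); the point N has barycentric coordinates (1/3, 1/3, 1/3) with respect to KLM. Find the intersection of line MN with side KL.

(11/2, -15/4)

Line MN meets KL where the M-coordinate vanishes; zeroing N's M-weight and renormalizing leaves K, L-weights 1/3 : 1/3 → (1/2, 1/2).
So J = (1/2)·K + (1/2)·L = (11/2, -15/4).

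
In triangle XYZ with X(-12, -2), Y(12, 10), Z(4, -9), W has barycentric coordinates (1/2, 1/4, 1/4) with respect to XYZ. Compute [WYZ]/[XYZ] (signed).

1/2

The signed ratio [WYZ]/[XYZ] equals the barycentric coordinate of W at vertex X, which is 1/2.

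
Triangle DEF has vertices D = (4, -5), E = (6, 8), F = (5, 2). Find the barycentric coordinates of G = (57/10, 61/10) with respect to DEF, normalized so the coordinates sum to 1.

Signed area of the reference triangle: [DEF] = ½·(4·(8−2) + 6·(2−(-5)) + 5·(-5−8)) = ½·(24 + 42 − 65) = 1/2.
[GEF] = ½·((57/10)·(8−2) + 6·(2−(61/10)) + 5·(61/10−8)) = ½·(171/5 − 123/5 − 19/2) = 1/20, so the D-coordinate is (1/20)/(1/2) = 1/10.
[DGF] = ½·(4·(61/10−2) + (57/10)·(2−(-5)) + 5·(-5−(61/10))) = ½·(82/5 + 399/10 − 111/2) = 2/5, so the E-coordinate is 4/5.
[DEG] = ½·(4·(8−(61/10)) + 6·(61/10−(-5)) + (57/10)·(-5−8)) = ½·(38/5 + 333/5 − 741/10) = 1/20, so the F-coordinate is 1/10.
Check: 1/10 + 4/5 + 1/10 = 1.

(1/10, 4/5, 1/10)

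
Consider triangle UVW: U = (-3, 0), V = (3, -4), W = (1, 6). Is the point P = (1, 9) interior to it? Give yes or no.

Barycentric coordinates of P: (-3/26, -3/13, 35/26).
The three coordinates are negative, negative, positive; a point is interior exactly when all three are positive.

no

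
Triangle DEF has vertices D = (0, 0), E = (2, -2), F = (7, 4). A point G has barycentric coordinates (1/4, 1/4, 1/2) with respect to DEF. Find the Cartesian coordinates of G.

(4, 3/2)

G = (1/4)·D + (1/4)·E + (1/2)·F.
x-coordinate: (1/4)·0 + (1/4)·2 + (1/2)·7 = 4.
y-coordinate: (1/4)·0 + (1/4)·(-2) + (1/2)·4 = 3/2.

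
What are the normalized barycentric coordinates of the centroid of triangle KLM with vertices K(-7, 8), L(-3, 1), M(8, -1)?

The centroid is the average of the vertices, so each weight is 1/3.

(1/3, 1/3, 1/3)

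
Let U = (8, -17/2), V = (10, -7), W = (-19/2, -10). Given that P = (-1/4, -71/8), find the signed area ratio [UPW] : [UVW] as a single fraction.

1/4

[UVW] = ½·(8·(-7−(-10)) + 10·(-10−(-17/2)) + (-19/2)·(-17/2−(-7))) = ½·(24 − 15 + 57/4) = 93/8.
[UPW] = ½·(8·(-71/8−(-10)) + (-1/4)·(-10−(-17/2)) + (-19/2)·(-17/2−(-71/8))) = ½·(9 + 3/8 − 57/16) = 93/32, so the ratio is (93/32)/(93/8) = 1/4.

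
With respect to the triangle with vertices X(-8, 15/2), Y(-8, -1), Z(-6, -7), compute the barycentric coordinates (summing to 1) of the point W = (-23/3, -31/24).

Signed area of the reference triangle: [XYZ] = ½·((-8)·(-1−(-7)) + (-8)·(-7−(15/2)) + (-6)·(15/2−(-1))) = ½·(-48 + 116 − 51) = 17/2.
[WYZ] = ½·((-23/3)·(-1−(-7)) + (-8)·(-7−(-31/24)) + (-6)·(-31/24−(-1))) = ½·(-46 + 137/3 + 7/4) = 17/24, so the X-coordinate is (17/24)/(17/2) = 1/12.
[XWZ] = ½·((-8)·(-31/24−(-7)) + (-23/3)·(-7−(15/2)) + (-6)·(15/2−(-31/24))) = ½·(-137/3 + 667/6 − 211/4) = 51/8, so the Y-coordinate is 3/4.
[XYW] = ½·((-8)·(-1−(-31/24)) + (-8)·(-31/24−(15/2)) + (-23/3)·(15/2−(-1))) = ½·(-7/3 + 211/3 − 391/6) = 17/12, so the Z-coordinate is 1/6.

(1/12, 3/4, 1/6)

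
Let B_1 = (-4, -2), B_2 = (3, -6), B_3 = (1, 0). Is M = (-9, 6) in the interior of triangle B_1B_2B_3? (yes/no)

no

Barycentric coordinates of M: (24/17, -25/17, 18/17).
The three coordinates are positive, negative, positive; a point is interior exactly when all three are positive.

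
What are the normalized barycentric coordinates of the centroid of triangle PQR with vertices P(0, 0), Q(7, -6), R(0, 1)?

(1/3, 1/3, 1/3)

The centroid is the average of the vertices, so each weight is 1/3.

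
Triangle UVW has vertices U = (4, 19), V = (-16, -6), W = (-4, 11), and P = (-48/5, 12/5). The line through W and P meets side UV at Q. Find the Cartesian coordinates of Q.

Barycentric coordinates of P with respect to UVW: (1/5, 3/5, 1/5).
On side UV the W-coordinate is zero; dropping P's W-weight 1/5 and renormalizing the remaining 1/5 : 3/5 gives weights 1/4, 3/4 on U, V.
Q = (1/4)·(4, 19) + (3/4)·(-16, -6) = (-11, 1/4).

(-11, 1/4)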